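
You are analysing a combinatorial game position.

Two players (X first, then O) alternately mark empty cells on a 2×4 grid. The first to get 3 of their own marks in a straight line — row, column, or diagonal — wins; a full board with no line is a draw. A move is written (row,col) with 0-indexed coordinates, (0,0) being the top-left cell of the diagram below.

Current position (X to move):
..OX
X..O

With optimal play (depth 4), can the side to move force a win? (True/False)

X winning at [..OX/X..O]: False

p1 X@[..OX/X..O]: (0,0)[X.OX/X..O]+0* (0,1)[.XOX/X..O]+0 (1,1)[..OX/XX.O]+0 (1,2)[..OX/X.XO]+0
p2 O@[X.OX/X..O]: (0,1)[XOOX/X..O]+0* (1,1)[X.OX/XO.O]+0 (1,2)[X.OX/X.OO]+0
p3 X@[XOOX/X..O]: (1,1)[XOOX/XX.O]+0* (1,2)[XOOX/X.XO]+0
p4 O@[XOOX/XX.O]: (1,2)[XOOX/XXOO]+0*
p5 X@[XOOX/XXOO] terminal +0; root [..OX/X..O] d4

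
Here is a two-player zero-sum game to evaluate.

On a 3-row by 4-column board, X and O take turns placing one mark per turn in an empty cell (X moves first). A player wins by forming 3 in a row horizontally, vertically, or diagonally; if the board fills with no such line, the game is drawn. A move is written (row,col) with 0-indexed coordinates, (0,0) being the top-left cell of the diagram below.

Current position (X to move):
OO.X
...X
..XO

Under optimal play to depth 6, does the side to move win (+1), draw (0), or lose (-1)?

p1 X@[OO.X/...X/..XO]: (0,2)[OOXX/...X/..XO]-1* (1,0)[OO.X/X..X/..XO]-1 (1,1)[OO.X/.X.X/..XO]-1 (1,2)[OO.X/..XX/..XO]-1 (2,0)[OO.X/...X/X.XO]-1 (2,1)[OO.X/...X/.XXO]-1
p2 O@[OOXX/...X/..XO]: (1,0)[OOXX/O..X/..XO]-1 (1,1)[OOXX/.O.X/..XO]-1 (1,2)[OOXX/..OX/..XO]+1* (2,0)[OOXX/...X/O.XO]-1 (2,1)[OOXX/...X/.OXO]-1
p3 X@[OOXX/..OX/..XO] terminal -1; root [OO.X/...X/..XO] d6

value(OO.X/...X/..XO, X) = -1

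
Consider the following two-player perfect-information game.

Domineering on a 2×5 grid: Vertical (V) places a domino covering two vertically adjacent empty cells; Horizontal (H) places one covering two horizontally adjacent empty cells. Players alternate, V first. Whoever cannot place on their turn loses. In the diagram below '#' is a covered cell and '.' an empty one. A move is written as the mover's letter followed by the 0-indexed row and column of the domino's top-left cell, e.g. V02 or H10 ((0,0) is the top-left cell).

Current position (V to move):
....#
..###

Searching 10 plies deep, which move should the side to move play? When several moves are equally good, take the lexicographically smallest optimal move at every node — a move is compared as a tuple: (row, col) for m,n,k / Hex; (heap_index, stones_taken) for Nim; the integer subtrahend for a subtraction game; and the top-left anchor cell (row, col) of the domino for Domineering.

[....#/..###] V move#1: V00:-1/#...#/#.###, V01:+1/.#..#/.####*
[.#..#/.####] H move#2: H02:-1/.####/.####*
[.####/.####] V move#3: V00:+1/#####/#####*
[#####/#####] end (terminal -1, H#4); searched ....#/..### to 10

V's best at [....#/..###]: V01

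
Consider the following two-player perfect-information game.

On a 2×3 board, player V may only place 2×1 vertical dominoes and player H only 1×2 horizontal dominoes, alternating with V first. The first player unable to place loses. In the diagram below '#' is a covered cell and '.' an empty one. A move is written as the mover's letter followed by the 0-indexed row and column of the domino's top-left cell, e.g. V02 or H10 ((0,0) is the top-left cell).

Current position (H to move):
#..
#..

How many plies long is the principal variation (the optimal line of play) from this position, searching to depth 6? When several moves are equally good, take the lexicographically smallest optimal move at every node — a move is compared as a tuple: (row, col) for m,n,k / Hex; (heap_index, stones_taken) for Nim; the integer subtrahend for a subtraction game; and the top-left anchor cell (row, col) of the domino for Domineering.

p1 H@[#../#..]: H01[###/#..]+1* H11[#../###]+1
p2 V@[###/#..] terminal -1; root [#../#..] d6

PV length from [#../#..]: 1 ply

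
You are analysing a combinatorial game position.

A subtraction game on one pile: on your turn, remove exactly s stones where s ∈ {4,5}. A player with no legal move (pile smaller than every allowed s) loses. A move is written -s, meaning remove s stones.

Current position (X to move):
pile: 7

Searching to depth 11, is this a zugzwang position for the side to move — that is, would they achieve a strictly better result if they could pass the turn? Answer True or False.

p1 X@[7]: -4[3]+1* -5[2]+1
p2 O@[3] terminal -1; root [7] d11
suppose X passes — search the same position with O to move:
pass> p1 O@[7]: -4[3]+1* -5[2]+1
pass> p2 X@[3] terminal -1; root [7] d11
for X: play +1, pass -1

zugzwang(7, X) = False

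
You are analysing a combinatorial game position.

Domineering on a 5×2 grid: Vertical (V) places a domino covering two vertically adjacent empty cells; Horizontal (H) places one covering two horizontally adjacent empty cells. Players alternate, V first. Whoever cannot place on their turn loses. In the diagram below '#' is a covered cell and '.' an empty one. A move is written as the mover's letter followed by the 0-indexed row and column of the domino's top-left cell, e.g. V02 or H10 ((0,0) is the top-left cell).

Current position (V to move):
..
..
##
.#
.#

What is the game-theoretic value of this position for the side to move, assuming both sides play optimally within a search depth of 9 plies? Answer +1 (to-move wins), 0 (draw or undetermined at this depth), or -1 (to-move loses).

value(../../##/.#/.#, V) = +1

p1 V@[../../##/.#/.#]: V00[#./#./##/.#/.#]+1* V01[.#/.#/##/.#/.#]+1 V30[../../##/##/##]-1
p2 H@[#./#./##/.#/.#] terminal -1; root [../../##/.#/.#] d9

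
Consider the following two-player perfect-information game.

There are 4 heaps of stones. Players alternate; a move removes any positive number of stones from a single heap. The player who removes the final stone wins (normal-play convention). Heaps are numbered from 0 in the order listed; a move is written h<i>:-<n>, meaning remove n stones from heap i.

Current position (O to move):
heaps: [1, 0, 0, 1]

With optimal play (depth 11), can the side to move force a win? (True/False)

O winning at [(1,0,0,1)]: False

ply 1, O at (1,0,0,1) | h0:-1=-1→(0,0,0,1)*; h3:-1=-1→(1,0,0,0)
ply 2, X at (0,0,0,1) | h3:-1=+1→(0,0,0,0)*
ply 3: (0,0,0,0) is terminal -1 (O); from (1,0,0,1) depth 11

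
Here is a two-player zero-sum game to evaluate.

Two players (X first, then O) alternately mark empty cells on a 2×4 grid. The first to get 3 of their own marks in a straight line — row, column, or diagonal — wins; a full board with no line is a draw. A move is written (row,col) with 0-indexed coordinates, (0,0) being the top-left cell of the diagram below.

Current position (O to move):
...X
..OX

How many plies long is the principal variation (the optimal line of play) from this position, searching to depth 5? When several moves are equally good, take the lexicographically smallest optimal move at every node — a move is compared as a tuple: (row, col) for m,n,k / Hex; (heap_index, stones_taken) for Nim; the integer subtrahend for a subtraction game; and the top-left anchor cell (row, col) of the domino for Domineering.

PV length from [...X/..OX]: 5 plies

p1 O@[...X/..OX]: (0,0)[O..X/..OX]+0* (0,1)[.O.X/..OX]+0 (0,2)[..OX/..OX]+0 (1,0)[...X/O.OX]+0 (1,1)[...X/.OOX]+0
p2 X@[O..X/..OX]: (0,1)[OX.X/..OX]+0* (0,2)[O.XX/..OX]+0 (1,0)[O..X/X.OX]+0 (1,1)[O..X/.XOX]+0
p3 O@[OX.X/..OX]: (0,2)[OXOX/..OX]+0* (1,0)[OX.X/O.OX]-1 (1,1)[OX.X/.OOX]-1
p4 X@[OXOX/..OX]: (1,0)[OXOX/X.OX]+0* (1,1)[OXOX/.XOX]+0
p5 O@[OXOX/X.OX]: (1,1)[OXOX/XOOX]+0*
p6 X@[OXOX/XOOX] terminal +0; root [...X/..OX] d5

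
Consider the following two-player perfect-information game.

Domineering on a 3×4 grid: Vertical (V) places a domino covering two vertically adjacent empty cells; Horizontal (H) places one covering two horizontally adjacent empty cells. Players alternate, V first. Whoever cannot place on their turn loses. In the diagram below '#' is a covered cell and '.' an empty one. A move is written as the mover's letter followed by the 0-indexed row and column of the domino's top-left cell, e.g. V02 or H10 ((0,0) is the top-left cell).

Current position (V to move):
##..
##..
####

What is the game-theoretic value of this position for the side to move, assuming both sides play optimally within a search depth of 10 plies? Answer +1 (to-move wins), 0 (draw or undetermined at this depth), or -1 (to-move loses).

value(##../##../####, V) = +1

ply 1, V at ##../##../#### | V02=+1→###./###./####*; V03=+1→##.#/##.#/####
ply 2: ###./###./#### is terminal -1 (H); from ##../##../#### depth 10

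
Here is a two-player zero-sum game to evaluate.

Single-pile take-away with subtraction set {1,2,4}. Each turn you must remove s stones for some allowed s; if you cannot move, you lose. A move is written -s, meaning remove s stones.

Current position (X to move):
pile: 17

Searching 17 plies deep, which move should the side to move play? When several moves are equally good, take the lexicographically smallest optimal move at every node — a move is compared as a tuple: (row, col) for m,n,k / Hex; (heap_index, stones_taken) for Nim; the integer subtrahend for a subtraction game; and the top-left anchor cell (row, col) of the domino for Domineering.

X's best at [17]: -2

ply 1, X at 17 | -1=-1→16; -2=+1→15*; -4=-1→13
ply 2, O at 15 | -1=-1→14*; -2=-1→13; -4=-1→11
ply 3, X at 14 | -1=-1→13; -2=+1→12*; -4=-1→10
ply 4, O at 12 | -1=-1→11*; -2=-1→10; -4=-1→8
ply 5, X at 11 | -1=-1→10; -2=+1→9*; -4=-1→7
ply 6, O at 9 | -1=-1→8*; -2=-1→7; -4=-1→5
ply 7, X at 8 | -1=-1→7; -2=+1→6*; -4=-1→4
ply 8, O at 6 | -1=-1→5*; -2=-1→4; -4=-1→2
ply 9, X at 5 | -1=-1→4; -2=+1→3*; -4=-1→1
ply 10, O at 3 | -1=-1→2*; -2=-1→1
ply 11, X at 2 | -1=-1→1; -2=+1→0*
ply 12: 0 is terminal -1 (O); from 17 depth 17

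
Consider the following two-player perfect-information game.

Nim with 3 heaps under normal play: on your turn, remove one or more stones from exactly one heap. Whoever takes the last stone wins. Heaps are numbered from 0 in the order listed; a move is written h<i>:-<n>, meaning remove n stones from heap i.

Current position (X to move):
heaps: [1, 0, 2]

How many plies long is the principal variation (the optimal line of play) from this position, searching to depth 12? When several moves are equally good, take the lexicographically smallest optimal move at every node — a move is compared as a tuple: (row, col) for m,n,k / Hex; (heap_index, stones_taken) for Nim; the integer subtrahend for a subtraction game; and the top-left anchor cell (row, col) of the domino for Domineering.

PV length from [(1,0,2)]: 3 plies

ply 1, X at (1,0,2) | h0:-1=-1→(0,0,2); h2:-1=+1→(1,0,1)*; h2:-2=-1→(1,0,0)
ply 2, O at (1,0,1) | h0:-1=-1→(0,0,1)*; h2:-1=-1→(1,0,0)
ply 3, X at (0,0,1) | h2:-1=+1→(0,0,0)*
ply 4: (0,0,0) is terminal -1 (O); from (1,0,2) depth 12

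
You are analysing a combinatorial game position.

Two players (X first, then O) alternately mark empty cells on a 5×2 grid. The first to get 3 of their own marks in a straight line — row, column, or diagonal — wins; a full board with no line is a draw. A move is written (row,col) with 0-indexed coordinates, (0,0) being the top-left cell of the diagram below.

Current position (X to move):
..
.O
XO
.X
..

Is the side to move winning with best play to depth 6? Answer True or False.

X winning at [../.O/XO/.X/..]: False

p1 X@[../.O/XO/.X/..]: (0,0)[X./.O/XO/.X/..]-1 (0,1)[.X/.O/XO/.X/..]+0* (1,0)[../XO/XO/.X/..]-1 (3,0)[../.O/XO/XX/..]-1 (4,0)[../.O/XO/.X/X.]-1 (4,1)[../.O/XO/.X/.X]-1
p2 O@[.X/.O/XO/.X/..]: (0,0)[OX/.O/XO/.X/..]-1 (1,0)[.X/OO/XO/.X/..]+0* (3,0)[.X/.O/XO/OX/..]+0 (4,0)[.X/.O/XO/.X/O.]-1 (4,1)[.X/.O/XO/.X/.O]-1
p3 X@[.X/OO/XO/.X/..]: (0,0)[XX/OO/XO/.X/..]+0* (3,0)[.X/OO/XO/XX/..]+0 (4,0)[.X/OO/XO/.X/X.]+0 (4,1)[.X/OO/XO/.X/.X]+0
p4 O@[XX/OO/XO/.X/..]: (3,0)[XX/OO/XO/OX/..]+0* (4,0)[XX/OO/XO/.X/O.]+0 (4,1)[XX/OO/XO/.X/.O]+0
p5 X@[XX/OO/XO/OX/..]: (4,0)[XX/OO/XO/OX/X.]+0* (4,1)[XX/OO/XO/OX/.X]+0
p6 O@[XX/OO/XO/OX/X.]: (4,1)[XX/OO/XO/OX/XO]+0*
p7 X@[XX/OO/XO/OX/XO] terminal +0; root [../.O/XO/.X/..] d6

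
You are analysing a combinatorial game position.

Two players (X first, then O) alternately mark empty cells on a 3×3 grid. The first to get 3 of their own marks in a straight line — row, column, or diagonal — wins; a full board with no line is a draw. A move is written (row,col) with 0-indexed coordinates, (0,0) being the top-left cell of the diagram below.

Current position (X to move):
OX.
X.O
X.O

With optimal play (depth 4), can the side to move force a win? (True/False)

p1 X@[OX./X.O/X.O]: (0,2)[OXX/X.O/X.O]-1* (1,1)[OX./XXO/X.O]-1 (2,1)[OX./X.O/XXO]-1
p2 O@[OXX/X.O/X.O]: (1,1)[OXX/XOO/X.O]+1* (2,1)[OXX/X.O/XOO]-1
p3 X@[OXX/XOO/X.O] terminal -1; root [OX./X.O/X.O] d4

X winning at [OX./X.O/X.O]: False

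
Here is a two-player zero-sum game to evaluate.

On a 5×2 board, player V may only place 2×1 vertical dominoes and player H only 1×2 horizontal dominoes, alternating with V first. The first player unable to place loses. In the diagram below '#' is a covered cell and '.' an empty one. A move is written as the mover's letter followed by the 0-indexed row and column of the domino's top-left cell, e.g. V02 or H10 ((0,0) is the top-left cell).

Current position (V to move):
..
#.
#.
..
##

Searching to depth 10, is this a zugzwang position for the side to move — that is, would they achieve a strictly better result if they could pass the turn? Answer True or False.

ply 1, V at ../#./#./../## | V01=-1→.#/##/#./../##*; V11=-1→../##/##/../##; V21=-1→../#./##/.#/##
ply 2, H at .#/##/#./../## | H30=+1→.#/##/#./##/##*
ply 3: .#/##/#./##/## is terminal -1 (V); from ../#./#./../## depth 10
suppose V passes — search the same position with H to move:
pass> ply 1, H at ../#./#./../## | H00=-1→##/#./#./../##*; H30=-1→../#./#./##/##
pass> ply 2, V at ##/#./#./../## | V11=-1→##/##/##/../##; V21=+1→##/#./##/.#/##*
pass> ply 3: ##/#./##/.#/## is terminal -1 (H); from ../#./#./../## depth 10
for V: play -1, pass +1

zugzwang(../#./#./../##, V) = True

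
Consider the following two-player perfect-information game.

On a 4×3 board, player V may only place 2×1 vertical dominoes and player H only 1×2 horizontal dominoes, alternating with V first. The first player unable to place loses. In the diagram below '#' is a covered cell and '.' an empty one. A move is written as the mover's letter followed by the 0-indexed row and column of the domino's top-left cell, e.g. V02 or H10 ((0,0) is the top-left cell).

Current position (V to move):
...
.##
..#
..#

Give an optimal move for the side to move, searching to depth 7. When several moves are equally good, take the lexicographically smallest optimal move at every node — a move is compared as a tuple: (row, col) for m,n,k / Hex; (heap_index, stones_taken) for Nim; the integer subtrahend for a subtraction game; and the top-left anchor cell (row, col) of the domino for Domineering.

V's best at [.../.##/..#/..#]: V20

ply 1, V at .../.##/..#/..# | V00=-1→#../###/..#/..#; V10=-1→.../###/#.#/..#; V20=+1→.../.##/#.#/#.#*; V21=+1→.../.##/.##/.##
ply 2, H at .../.##/#.#/#.# | H00=-1→##./.##/#.#/#.#*; H01=-1→.##/.##/#.#/#.#
ply 3, V at ##./.##/#.#/#.# | V21=+1→##./.##/###/###*
ply 4: ##./.##/###/### is terminal -1 (H); from .../.##/..#/..# depth 7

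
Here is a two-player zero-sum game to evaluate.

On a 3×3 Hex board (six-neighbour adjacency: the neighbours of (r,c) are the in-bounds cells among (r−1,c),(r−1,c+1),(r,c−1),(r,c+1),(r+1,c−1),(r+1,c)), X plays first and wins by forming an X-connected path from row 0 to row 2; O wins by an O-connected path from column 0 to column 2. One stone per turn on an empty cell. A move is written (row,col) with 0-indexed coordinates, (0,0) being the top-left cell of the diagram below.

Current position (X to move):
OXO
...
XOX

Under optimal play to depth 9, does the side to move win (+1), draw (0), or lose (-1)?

ply 1, X at OXO/.../XOX | (1,0)=+1→OXO/X../XOX*; (1,1)=+1→OXO/.X./XOX; (1,2)=+1→OXO/..X/XOX
ply 2: OXO/X../XOX is terminal -1 (O); from OXO/.../XOX depth 9

value(OXO/.../XOX, X) = +1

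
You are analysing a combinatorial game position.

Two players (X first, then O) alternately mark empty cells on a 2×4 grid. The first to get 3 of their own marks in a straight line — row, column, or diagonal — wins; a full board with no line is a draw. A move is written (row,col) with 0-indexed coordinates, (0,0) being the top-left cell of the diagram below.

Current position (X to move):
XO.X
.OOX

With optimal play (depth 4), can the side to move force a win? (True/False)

X winning at [XO.X/.OOX]: False

[XO.X/.OOX] X move#1: (0,2):-1/XOXX/.OOX, (1,0):+0/XO.X/XOOX*
[XO.X/XOOX] O move#2: (0,2):+0/XOOX/XOOX*
[XOOX/XOOX] end (terminal +0, X#3); searched XO.X/.OOX to 4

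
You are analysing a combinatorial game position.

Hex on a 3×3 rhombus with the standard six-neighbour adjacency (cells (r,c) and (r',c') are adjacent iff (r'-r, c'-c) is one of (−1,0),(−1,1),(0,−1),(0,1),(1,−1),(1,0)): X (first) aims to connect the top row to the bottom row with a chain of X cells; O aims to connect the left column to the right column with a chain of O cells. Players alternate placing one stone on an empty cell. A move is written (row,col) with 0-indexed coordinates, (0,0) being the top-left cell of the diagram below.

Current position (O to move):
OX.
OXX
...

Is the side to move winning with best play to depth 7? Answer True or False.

O winning at [OX./OXX/...]: False

p1 O@[OX./OXX/...]: (0,2)[OXO/OXX/...]-1* (2,0)[OX./OXX/O..]-1 (2,1)[OX./OXX/.O.]-1 (2,2)[OX./OXX/..O]-1
p2 X@[OXO/OXX/...]: (2,0)[OXO/OXX/X..]+1* (2,1)[OXO/OXX/.X.]+1 (2,2)[OXO/OXX/..X]+1
p3 O@[OXO/OXX/X..] terminal -1; root [OX./OXX/...] d7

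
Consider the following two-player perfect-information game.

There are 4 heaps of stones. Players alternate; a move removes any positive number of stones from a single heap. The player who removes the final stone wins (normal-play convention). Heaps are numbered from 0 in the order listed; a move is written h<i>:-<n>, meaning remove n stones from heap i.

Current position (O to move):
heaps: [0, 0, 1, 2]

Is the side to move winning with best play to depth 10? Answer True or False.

ply 1, O at (0,0,1,2) | h2:-1=-1→(0,0,0,2); h3:-1=+1→(0,0,1,1)*; h3:-2=-1→(0,0,1,0)
ply 2, X at (0,0,1,1) | h2:-1=-1→(0,0,0,1)*; h3:-1=-1→(0,0,1,0)
ply 3, O at (0,0,0,1) | h3:-1=+1→(0,0,0,0)*
ply 4: (0,0,0,0) is terminal -1 (X); from (0,0,1,2) depth 10

O winning at [(0,0,1,2)]: True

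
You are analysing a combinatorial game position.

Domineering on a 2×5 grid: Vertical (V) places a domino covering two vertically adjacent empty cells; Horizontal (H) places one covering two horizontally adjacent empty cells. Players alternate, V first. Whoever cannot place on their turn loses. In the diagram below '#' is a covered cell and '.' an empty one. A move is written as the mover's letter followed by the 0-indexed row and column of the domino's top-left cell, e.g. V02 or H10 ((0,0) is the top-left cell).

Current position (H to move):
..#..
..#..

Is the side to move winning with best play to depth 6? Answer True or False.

ply 1, H at ..#../..#.. | H00=-1→###../..#..*; H03=-1→..###/..#..; H10=-1→..#../###..; H13=-1→..#../..###
ply 2, V at ###../..#.. | V03=+1→####./..##.*; V04=+1→###.#/..#.#
ply 3, H at ####./..##. | H10=-1→####./####.*
ply 4, V at ####./####. | V04=+1→#####/#####*
ply 5: #####/##### is terminal -1 (H); from ..#../..#.. depth 6

H winning at [..#../..#..]: False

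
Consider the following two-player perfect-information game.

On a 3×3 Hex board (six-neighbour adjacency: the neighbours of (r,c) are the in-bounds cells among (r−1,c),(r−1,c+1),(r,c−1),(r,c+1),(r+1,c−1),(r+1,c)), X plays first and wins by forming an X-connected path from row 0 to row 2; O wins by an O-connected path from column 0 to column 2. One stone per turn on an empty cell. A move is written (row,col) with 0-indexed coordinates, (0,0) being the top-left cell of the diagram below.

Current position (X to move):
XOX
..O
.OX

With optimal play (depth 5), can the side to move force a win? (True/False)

X winning at [XOX/..O/.OX]: True

ply 1, X at XOX/..O/.OX | (1,0)=-1→XOX/X.O/.OX; (1,1)=-1→XOX/.XO/.OX; (2,0)=+1→XOX/..O/XOX*
ply 2, O at XOX/..O/XOX | (1,0)=-1→XOX/O.O/XOX*; (1,1)=-1→XOX/.OO/XOX
ply 3, X at XOX/O.O/XOX | (1,1)=+1→XOX/OXO/XOX*
ply 4: XOX/OXO/XOX is terminal -1 (O); from XOX/..O/.OX depth 5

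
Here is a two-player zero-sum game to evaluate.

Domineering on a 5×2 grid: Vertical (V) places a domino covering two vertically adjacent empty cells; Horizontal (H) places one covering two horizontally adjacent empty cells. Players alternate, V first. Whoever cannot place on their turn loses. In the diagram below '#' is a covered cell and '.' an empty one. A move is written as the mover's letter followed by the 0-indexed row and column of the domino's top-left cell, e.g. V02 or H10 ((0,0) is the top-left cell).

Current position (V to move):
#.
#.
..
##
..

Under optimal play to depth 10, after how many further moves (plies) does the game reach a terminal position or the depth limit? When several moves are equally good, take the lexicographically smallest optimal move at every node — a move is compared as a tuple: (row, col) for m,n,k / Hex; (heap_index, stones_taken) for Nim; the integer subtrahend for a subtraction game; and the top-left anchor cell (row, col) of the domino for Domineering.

PV length from [#./#./../##/..]: 2 plies

p1 V@[#./#./../##/..]: V01[##/##/../##/..]-1* V11[#./##/.#/##/..]-1
p2 H@[##/##/../##/..]: H20[##/##/##/##/..]+1* H40[##/##/../##/##]+1
p3 V@[##/##/##/##/..] terminal -1; root [#./#./../##/..] d10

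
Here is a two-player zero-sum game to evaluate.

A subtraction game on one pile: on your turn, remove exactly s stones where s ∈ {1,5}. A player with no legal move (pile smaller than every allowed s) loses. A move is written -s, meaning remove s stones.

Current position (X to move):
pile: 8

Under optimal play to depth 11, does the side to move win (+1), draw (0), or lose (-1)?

value(8, X) = -1

[8] X move#1: -1:-1/7*, -5:-1/3
[7] O move#2: -1:+1/6*, -5:+1/2
[6] X move#3: -1:-1/5*, -5:-1/1
[5] O move#4: -1:+1/4*, -5:+1/0
[4] X move#5: -1:-1/3*
[3] O move#6: -1:+1/2*
[2] X move#7: -1:-1/1*
[1] O move#8: -1:+1/0*
[0] end (terminal -1, X#9); searched 8 to 11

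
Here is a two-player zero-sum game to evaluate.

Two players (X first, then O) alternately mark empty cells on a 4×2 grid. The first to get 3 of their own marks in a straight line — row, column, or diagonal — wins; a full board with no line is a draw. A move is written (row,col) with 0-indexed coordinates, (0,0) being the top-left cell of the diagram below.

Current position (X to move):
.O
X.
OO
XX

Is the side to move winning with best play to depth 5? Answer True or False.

X winning at [.O/X./OO/XX]: False

p1 X@[.O/X./OO/XX]: (0,0)[XO/X./OO/XX]-1 (1,1)[.O/XX/OO/XX]+0*
p2 O@[.O/XX/OO/XX]: (0,0)[OO/XX/OO/XX]+0*
p3 X@[OO/XX/OO/XX] terminal +0; root [.O/X./OO/XX] d5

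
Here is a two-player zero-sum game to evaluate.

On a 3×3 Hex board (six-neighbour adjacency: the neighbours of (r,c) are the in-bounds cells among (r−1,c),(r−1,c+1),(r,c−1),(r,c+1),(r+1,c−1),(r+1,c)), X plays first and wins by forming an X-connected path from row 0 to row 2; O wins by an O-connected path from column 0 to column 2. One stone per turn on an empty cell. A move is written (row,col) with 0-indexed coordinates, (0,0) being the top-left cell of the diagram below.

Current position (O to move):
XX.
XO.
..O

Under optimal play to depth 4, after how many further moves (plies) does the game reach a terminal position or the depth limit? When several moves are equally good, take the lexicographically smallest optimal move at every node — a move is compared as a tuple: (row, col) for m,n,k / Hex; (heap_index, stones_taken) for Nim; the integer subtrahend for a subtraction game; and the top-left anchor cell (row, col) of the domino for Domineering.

PV length from [XX./XO./..O]: 3 plies

[XX./XO./..O] O move#1: (0,2):-1/XXO/XO./..O, (1,2):-1/XX./XOO/..O, (2,0):+1/XX./XO./O.O*, (2,1):-1/XX./XO./.OO
[XX./XO./O.O] X move#2: (0,2):-1/XXX/XO./O.O*, (1,2):-1/XX./XOX/O.O, (2,1):-1/XX./XO./OXO
[XXX/XO./O.O] O move#3: (1,2):+1/XXX/XOO/O.O*, (2,1):+1/XXX/XO./OOO
[XXX/XOO/O.O] end (terminal -1, X#4); searched XX./XO./..O to 4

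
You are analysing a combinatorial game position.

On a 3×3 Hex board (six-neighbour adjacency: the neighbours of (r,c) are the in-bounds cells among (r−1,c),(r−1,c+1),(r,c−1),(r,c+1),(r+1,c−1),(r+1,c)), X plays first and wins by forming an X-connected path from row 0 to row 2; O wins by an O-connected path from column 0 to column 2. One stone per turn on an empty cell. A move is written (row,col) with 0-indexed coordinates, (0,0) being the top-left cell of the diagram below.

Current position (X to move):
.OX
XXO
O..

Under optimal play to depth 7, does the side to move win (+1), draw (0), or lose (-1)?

value(.OX/XXO/O.., X) = +1

p1 X@[.OX/XXO/O..]: (0,0)[XOX/XXO/O..]-1 (2,1)[.OX/XXO/OX.]+1* (2,2)[.OX/XXO/O.X]-1
p2 O@[.OX/XXO/OX.] terminal -1; root [.OX/XXO/O..] d7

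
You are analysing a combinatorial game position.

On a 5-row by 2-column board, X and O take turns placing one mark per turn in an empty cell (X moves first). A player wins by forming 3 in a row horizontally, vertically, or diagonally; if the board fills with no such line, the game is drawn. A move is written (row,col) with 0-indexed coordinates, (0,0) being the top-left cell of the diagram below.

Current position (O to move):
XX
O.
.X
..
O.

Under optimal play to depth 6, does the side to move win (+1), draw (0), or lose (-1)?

p1 O@[XX/O./.X/../O.]: (1,1)[XX/OO/.X/../O.]+0* (2,0)[XX/O./OX/../O.]-1 (3,0)[XX/O./.X/O./O.]-1 (3,1)[XX/O./.X/.O/O.]-1 (4,1)[XX/O./.X/../OO]-1
p2 X@[XX/OO/.X/../O.]: (2,0)[XX/OO/XX/../O.]+0* (3,0)[XX/OO/.X/X./O.]+0 (3,1)[XX/OO/.X/.X/O.]+0 (4,1)[XX/OO/.X/../OX]+0
p3 O@[XX/OO/XX/../O.]: (3,0)[XX/OO/XX/O./O.]+0* (3,1)[XX/OO/XX/.O/O.]+0 (4,1)[XX/OO/XX/../OO]+0
p4 X@[XX/OO/XX/O./O.]: (3,1)[XX/OO/XX/OX/O.]+0* (4,1)[XX/OO/XX/O./OX]+0
p5 O@[XX/OO/XX/OX/O.]: (4,1)[XX/OO/XX/OX/OO]+0*
p6 X@[XX/OO/XX/OX/OO] terminal +0; root [XX/O./.X/../O.] d6

value(XX/O./.X/../O., O) = 0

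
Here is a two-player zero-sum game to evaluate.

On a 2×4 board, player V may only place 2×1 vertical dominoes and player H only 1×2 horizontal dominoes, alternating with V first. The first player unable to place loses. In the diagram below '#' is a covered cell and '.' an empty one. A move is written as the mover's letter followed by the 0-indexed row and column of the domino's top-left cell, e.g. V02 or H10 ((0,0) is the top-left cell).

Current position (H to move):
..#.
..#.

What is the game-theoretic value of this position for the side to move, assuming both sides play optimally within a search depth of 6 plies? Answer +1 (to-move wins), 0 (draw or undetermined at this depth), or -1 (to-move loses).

p1 H@[..#./..#.]: H00[###./..#.]+1* H10[..#./###.]+1
p2 V@[###./..#.]: V03[####/..##]-1*
p3 H@[####/..##]: H10[####/####]+1*
p4 V@[####/####] terminal -1; root [..#./..#.] d6

value(..#./..#., H) = +1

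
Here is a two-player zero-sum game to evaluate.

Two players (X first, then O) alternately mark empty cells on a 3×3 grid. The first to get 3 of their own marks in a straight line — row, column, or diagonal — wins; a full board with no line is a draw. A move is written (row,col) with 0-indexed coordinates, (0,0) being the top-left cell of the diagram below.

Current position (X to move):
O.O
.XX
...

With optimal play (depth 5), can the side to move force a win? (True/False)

X winning at [O.O/.XX/...]: True

[O.O/.XX/...] X move#1: (0,1):+1/OXO/.XX/...*, (1,0):+1/O.O/XXX/..., (2,0):-1/O.O/.XX/X.., (2,1):-1/O.O/.XX/.X., (2,2):-1/O.O/.XX/..X
[OXO/.XX/...] O move#2: (1,0):-1/OXO/OXX/...*, (2,0):-1/OXO/.XX/O.., (2,1):-1/OXO/.XX/.O., (2,2):-1/OXO/.XX/..O
[OXO/OXX/...] X move#3: (2,0):+0/OXO/OXX/X.., (2,1):+1/OXO/OXX/.X.*, (2,2):-1/OXO/OXX/..X
[OXO/OXX/.X.] end (terminal -1, O#4); searched O.O/.XX/... to 5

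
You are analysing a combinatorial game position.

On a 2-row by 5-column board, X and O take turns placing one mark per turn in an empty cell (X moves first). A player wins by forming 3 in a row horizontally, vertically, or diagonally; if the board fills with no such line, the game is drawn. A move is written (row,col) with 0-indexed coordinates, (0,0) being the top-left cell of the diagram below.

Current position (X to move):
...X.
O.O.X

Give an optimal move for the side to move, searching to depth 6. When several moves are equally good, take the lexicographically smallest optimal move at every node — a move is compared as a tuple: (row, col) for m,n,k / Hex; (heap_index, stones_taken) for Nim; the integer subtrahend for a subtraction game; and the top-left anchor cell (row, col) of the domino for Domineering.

X's best at [...X./O.O.X]: (1,1)

[...X./O.O.X] X move#1: (0,0):-1/X..X./O.O.X, (0,1):-1/.X.X./O.O.X, (0,2):-1/..XX./O.O.X, (0,4):-1/...XX/O.O.X, (1,1):+0/...X./OXO.X*, (1,3):-1/...X./O.OXX
[...X./OXO.X] O move#2: (0,0):-1/O..X./OXO.X, (0,1):+0/.O.X./OXO.X*, (0,2):+0/..OX./OXO.X, (0,4):+0/...XO/OXO.X, (1,3):-1/...X./OXOOX
[.O.X./OXO.X] X move#3: (0,0):+0/XO.X./OXO.X*, (0,2):+0/.OXX./OXO.X, (0,4):+0/.O.XX/OXO.X, (1,3):+0/.O.X./OXOXX
[XO.X./OXO.X] O move#4: (0,2):+0/XOOX./OXO.X*, (0,4):+0/XO.XO/OXO.X, (1,3):+0/XO.X./OXOOX
[XOOX./OXO.X] X move#5: (0,4):+0/XOOXX/OXO.X*, (1,3):+0/XOOX./OXOXX
[XOOXX/OXO.X] O move#6: (1,3):+0/XOOXX/OXOOX*
[XOOXX/OXOOX] end (terminal +0, X#7); searched ...X./O.O.X to 6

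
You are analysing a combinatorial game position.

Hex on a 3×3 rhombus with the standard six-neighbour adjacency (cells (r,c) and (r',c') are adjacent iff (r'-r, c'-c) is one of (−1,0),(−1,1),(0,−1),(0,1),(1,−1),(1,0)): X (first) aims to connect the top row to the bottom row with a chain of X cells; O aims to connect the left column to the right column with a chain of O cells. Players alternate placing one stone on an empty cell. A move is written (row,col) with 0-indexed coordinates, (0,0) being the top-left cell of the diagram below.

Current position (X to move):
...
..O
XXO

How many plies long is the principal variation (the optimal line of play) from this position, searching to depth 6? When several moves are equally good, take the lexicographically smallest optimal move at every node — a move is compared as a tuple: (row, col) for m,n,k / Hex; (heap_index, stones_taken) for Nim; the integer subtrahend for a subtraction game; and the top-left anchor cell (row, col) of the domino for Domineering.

PV length from [.../..O/XXO]: 5 plies

ply 1, X at .../..O/XXO | (0,0)=+1→X../..O/XXO*; (0,1)=+1→.X./..O/XXO; (0,2)=+1→..X/..O/XXO; (1,0)=+1→.../X.O/XXO; (1,1)=+1→.../.XO/XXO
ply 2, O at X../..O/XXO | (0,1)=-1→XO./..O/XXO*; (0,2)=-1→X.O/..O/XXO; (1,0)=-1→X../O.O/XXO; (1,1)=-1→X../.OO/XXO
ply 3, X at XO./..O/XXO | (0,2)=+1→XOX/..O/XXO*; (1,0)=+1→XO./X.O/XXO; (1,1)=+1→XO./.XO/XXO
ply 4, O at XOX/..O/XXO | (1,0)=-1→XOX/O.O/XXO*; (1,1)=-1→XOX/.OO/XXO
ply 5, X at XOX/O.O/XXO | (1,1)=+1→XOX/OXO/XXO*
ply 6: XOX/OXO/XXO is terminal -1 (O); from .../..O/XXO depth 6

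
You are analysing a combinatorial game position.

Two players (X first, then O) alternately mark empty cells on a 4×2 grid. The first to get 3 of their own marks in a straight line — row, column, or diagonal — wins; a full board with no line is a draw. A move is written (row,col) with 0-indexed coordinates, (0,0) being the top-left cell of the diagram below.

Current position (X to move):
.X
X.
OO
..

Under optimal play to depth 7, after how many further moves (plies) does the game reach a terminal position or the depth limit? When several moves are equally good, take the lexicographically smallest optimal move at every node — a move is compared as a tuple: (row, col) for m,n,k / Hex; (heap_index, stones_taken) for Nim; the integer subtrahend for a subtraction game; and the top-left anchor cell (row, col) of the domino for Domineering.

PV length from [.X/X./OO/..]: 4 plies

[.X/X./OO/..] X move#1: (0,0):+0/XX/X./OO/..*, (1,1):+0/.X/XX/OO/.., (3,0):+0/.X/X./OO/X., (3,1):+0/.X/X./OO/.X
[XX/X./OO/..] O move#2: (1,1):+0/XX/XO/OO/..*, (3,0):+0/XX/X./OO/O., (3,1):+0/XX/X./OO/.O
[XX/XO/OO/..] X move#3: (3,0):-1/XX/XO/OO/X., (3,1):+0/XX/XO/OO/.X*
[XX/XO/OO/.X] O move#4: (3,0):+0/XX/XO/OO/OX*
[XX/XO/OO/OX] end (terminal +0, X#5); searched .X/X./OO/.. to 7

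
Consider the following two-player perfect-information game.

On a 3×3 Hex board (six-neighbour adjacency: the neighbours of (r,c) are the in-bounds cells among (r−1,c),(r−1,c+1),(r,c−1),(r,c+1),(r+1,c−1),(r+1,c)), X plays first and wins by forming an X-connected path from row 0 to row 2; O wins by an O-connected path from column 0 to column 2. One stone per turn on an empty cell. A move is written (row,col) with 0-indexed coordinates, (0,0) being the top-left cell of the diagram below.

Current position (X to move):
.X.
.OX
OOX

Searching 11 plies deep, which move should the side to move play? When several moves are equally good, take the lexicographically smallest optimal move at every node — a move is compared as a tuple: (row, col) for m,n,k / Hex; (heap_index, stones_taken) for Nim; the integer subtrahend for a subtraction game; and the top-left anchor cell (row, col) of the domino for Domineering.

ply 1, X at .X./.OX/OOX | (0,0)=-1→XX./.OX/OOX; (0,2)=+1→.XX/.OX/OOX*; (1,0)=-1→.X./XOX/OOX
ply 2: .XX/.OX/OOX is terminal -1 (O); from .X./.OX/OOX depth 11

X's best at [.X./.OX/OOX]: (0,2)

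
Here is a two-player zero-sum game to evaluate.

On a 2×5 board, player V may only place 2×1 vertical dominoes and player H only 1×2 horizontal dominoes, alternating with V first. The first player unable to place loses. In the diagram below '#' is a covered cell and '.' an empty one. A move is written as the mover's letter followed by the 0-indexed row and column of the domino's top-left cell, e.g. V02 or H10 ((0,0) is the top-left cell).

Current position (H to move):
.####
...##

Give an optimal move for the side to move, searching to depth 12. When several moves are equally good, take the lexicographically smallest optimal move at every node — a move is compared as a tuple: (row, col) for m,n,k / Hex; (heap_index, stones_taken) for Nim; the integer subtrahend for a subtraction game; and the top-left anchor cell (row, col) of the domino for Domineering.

H's best at [.####/...##]: H10

p1 H@[.####/...##]: H10[.####/##.##]+1* H11[.####/.####]-1
p2 V@[.####/##.##] terminal -1; root [.####/...##] d12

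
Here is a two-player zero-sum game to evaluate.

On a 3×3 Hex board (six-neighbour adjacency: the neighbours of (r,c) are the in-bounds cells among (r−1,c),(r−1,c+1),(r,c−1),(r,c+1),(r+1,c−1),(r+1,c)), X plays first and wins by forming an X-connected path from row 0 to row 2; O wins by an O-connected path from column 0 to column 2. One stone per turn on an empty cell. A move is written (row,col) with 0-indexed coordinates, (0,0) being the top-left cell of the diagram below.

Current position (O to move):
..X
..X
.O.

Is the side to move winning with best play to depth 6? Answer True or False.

p1 O@[..X/..X/.O.]: (0,0)[O.X/..X/.O.]-1* (0,1)[.OX/..X/.O.]-1 (1,0)[..X/O.X/.O.]-1 (1,1)[..X/.OX/.O.]-1 (2,0)[..X/..X/OO.]-1 (2,2)[..X/..X/.OO]-1
p2 X@[O.X/..X/.O.]: (0,1)[OXX/..X/.O.]+1* (1,0)[O.X/X.X/.O.]+1 (1,1)[O.X/.XX/.O.]+1 (2,0)[O.X/..X/XO.]+1 (2,2)[O.X/..X/.OX]+1
p3 O@[OXX/..X/.O.]: (1,0)[OXX/O.X/.O.]-1* (1,1)[OXX/.OX/.O.]-1 (2,0)[OXX/..X/OO.]-1 (2,2)[OXX/..X/.OO]-1
p4 X@[OXX/O.X/.O.]: (1,1)[OXX/OXX/.O.]+1* (2,0)[OXX/O.X/XO.]+1 (2,2)[OXX/O.X/.OX]+1
p5 O@[OXX/OXX/.O.]: (2,0)[OXX/OXX/OO.]-1* (2,2)[OXX/OXX/.OO]-1
p6 X@[OXX/OXX/OO.]: (2,2)[OXX/OXX/OOX]+1*
p7 O@[OXX/OXX/OOX] terminal -1; root [..X/..X/.O.] d6

O winning at [..X/..X/.O.]: False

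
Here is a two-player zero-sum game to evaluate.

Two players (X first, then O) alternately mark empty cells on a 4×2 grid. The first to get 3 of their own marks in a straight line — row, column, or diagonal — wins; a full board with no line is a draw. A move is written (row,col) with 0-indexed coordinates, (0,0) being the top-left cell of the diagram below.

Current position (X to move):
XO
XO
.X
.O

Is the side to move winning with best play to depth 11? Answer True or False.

X winning at [XO/XO/.X/.O]: True

p1 X@[XO/XO/.X/.O]: (2,0)[XO/XO/XX/.O]+1* (3,0)[XO/XO/.X/XO]+0
p2 O@[XO/XO/XX/.O] terminal -1; root [XO/XO/.X/.O] d11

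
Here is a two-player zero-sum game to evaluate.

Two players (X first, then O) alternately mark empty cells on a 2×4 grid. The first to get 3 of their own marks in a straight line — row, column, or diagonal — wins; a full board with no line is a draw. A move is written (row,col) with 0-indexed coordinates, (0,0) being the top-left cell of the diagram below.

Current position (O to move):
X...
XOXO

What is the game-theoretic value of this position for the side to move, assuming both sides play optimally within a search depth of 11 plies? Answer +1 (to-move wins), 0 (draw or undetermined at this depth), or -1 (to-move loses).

p1 O@[X.../XOXO]: (0,1)[XO../XOXO]+0* (0,2)[X.O./XOXO]+0 (0,3)[X..O/XOXO]+0
p2 X@[XO../XOXO]: (0,2)[XOX./XOXO]+0* (0,3)[XO.X/XOXO]+0
p3 O@[XOX./XOXO]: (0,3)[XOXO/XOXO]+0*
p4 X@[XOXO/XOXO] terminal +0; root [X.../XOXO] d11

value(X.../XOXO, O) = 0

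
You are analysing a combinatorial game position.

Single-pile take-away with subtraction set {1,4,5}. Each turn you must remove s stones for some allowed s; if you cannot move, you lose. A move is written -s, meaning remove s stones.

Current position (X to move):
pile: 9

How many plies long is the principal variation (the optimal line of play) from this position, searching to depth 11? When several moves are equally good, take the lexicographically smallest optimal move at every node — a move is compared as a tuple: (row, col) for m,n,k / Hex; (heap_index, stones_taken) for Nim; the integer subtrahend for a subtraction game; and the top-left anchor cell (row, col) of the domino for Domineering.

PV length from [9]: 5 plies

[9] X move#1: -1:+1/8*, -4:-1/5, -5:-1/4
[8] O move#2: -1:-1/7*, -4:-1/4, -5:-1/3
[7] X move#3: -1:-1/6, -4:-1/3, -5:+1/2*
[2] O move#4: -1:-1/1*
[1] X move#5: -1:+1/0*
[0] end (terminal -1, O#6); searched 9 to 11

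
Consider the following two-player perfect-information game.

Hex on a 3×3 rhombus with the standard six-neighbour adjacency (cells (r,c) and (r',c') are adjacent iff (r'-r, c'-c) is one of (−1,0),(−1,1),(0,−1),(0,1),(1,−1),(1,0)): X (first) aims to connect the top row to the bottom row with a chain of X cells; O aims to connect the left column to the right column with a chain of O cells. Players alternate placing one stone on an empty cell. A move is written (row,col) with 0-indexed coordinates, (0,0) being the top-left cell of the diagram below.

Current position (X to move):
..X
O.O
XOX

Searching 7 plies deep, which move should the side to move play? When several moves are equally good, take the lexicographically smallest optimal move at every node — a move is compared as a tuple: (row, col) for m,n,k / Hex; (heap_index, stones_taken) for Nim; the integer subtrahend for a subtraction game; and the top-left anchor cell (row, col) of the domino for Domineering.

X's best at [..X/O.O/XOX]: (1,1)

[..X/O.O/XOX] X move#1: (0,0):-1/X.X/O.O/XOX, (0,1):-1/.XX/O.O/XOX, (1,1):+1/..X/OXO/XOX*
[..X/OXO/XOX] end (terminal -1, O#2); searched ..X/O.O/XOX to 7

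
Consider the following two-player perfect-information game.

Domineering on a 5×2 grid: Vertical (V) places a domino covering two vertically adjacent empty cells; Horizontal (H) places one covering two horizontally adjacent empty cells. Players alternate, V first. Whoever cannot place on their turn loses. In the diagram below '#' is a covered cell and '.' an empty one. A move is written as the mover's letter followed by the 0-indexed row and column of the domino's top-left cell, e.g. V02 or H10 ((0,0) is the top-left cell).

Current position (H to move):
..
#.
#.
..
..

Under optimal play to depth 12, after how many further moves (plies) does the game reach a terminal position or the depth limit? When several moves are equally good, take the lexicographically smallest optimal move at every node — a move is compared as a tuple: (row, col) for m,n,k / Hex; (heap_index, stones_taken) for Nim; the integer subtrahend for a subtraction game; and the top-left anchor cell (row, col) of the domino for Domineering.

PV length from [../#./#./../..]: 3 plies

[../#./#./../..] H move#1: H00:-1/##/#./#./../.., H30:+1/../#./#./##/..*, H40:+1/../#./#./../##
[../#./#./##/..] V move#2: V01:-1/.#/##/#./##/..*, V11:-1/../##/##/##/..
[.#/##/#./##/..] H move#3: H40:+1/.#/##/#./##/##*
[.#/##/#./##/##] end (terminal -1, V#4); searched ../#./#./../.. to 12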